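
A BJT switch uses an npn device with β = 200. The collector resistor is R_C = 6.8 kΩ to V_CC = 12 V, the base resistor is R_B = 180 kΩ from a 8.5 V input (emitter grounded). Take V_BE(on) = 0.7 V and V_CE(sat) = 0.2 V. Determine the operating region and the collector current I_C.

saturation; I_C ≈ 1.7 mA

Assume active: I_B = (8.5 − 0.7)/180 = 0.0433 mA, giving I_C = β·I_B = 8.67 mA.
But then V_CE = 12 − 8.67×6.8 = -46.9 V < V_CE(sat) = 0.2 V — impossible in the active region.
So the transistor is saturated. With V_CE = 0.2 V, I_C = (V_CC − 0.2)/R_C = 11.8/6.8 = 1.74 mA.
Check: β·I_B = 8.67 mA > I_C = 1.74 mA, confirming saturation.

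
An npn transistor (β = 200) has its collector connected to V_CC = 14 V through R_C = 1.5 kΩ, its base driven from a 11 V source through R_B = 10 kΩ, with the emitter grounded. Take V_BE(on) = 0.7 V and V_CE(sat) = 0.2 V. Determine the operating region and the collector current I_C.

saturation; I_C ≈ 9.2 mA

Assume active: I_B = (11 − 0.7)/10 = 1.03 mA, giving I_C = β·I_B = 206 mA.
But then V_CE = 14 − 206×1.5 = -295 V < V_CE(sat) = 0.2 V — impossible in the active region.
So the transistor is saturated. With V_CE = 0.2 V, I_C = (V_CC − 0.2)/R_C = 13.8/1.5 = 9.2 mA.
Check: β·I_B = 206 mA > I_C = 9.2 mA, confirming saturation.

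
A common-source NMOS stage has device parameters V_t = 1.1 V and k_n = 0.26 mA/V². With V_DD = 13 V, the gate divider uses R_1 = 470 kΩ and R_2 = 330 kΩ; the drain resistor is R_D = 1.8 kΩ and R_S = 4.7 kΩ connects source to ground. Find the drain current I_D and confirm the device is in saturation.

V_G = V_DD·R_2/(R_1+R_2) = 13×330/800 = 5.36 V.
Assume saturation: I_D = (k_n/2)(V_GS − V_t)² with V_GS = V_G − I_D·R_S = 5.36 − 4.7·I_D.
Substituting gives 2.87·I_D² − 6.21·I_D + 2.36 = 0, with roots I_D = 0.493 or 1.67 mA.
The root I_D = 1.67 mA gives V_GS = -2.48 V ≤ V_t, so take I_D = 0.493 mA.
Then V_GS = 3.05 V and V_DS = V_DD − I_D(R_D+R_S) = 13 − 0.493×6.5 = 9.8 V.
Saturation requires V_DS ≥ V_GS − V_t = 1.95 V; 9.8 ≥ 1.95 ✓.

I_D ≈ 0.49 mA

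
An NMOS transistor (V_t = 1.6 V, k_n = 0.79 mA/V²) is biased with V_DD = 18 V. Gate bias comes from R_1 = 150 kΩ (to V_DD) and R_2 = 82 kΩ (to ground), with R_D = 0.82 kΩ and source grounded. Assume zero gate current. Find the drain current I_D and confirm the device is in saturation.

V_G = V_DD·R_2/(R_1+R_2) = 18×82/232 = 6.36 V. With the source grounded, V_GS = V_G = 6.36 V.
Assume saturation: I_D = (k_n/2)(V_GS − V_t)² = (0.79/2)×(6.36 − 1.6)² = 0.395×4.76² = 8.96 mA.
V_DS = V_DD − I_D·R_D = 18 − 8.96×0.82 = 10.7 V.
Saturation requires V_DS ≥ V_GS − V_t = 4.76 V; 10.7 ≥ 4.76 ✓.

I_D ≈ 9 mA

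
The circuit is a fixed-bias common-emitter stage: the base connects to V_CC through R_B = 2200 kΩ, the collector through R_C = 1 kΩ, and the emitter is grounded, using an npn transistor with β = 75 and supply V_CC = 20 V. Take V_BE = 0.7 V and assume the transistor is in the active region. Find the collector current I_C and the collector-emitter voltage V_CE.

Base loop: V_CC = I_B·R_B + V_BE, so I_B = (20 − 0.7)/2200 kΩ = 0.00877 mA.
In the active region I_C = β·I_B = 75 × 0.00877 = 0.658 mA.
Collector loop: V_CE = V_CC − I_C·R_C = 20 − 0.658×1 = 19.3 V.
Since V_CE = 19.3 V > V_CE(sat) ≈ 0.2 V, the transistor is in the active region as assumed.

I_C ≈ 0.66 mA, V_CE ≈ 19 V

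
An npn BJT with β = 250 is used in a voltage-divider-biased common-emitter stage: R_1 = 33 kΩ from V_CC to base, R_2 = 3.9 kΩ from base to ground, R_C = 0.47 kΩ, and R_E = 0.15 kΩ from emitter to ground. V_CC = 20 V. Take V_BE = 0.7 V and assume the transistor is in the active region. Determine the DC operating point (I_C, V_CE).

Thevenize the base divider: V_Th = V_CC·R_2/(R_1+R_2) = 20×3.9/36.9 = 2.11 V, R_Th = R_1‖R_2 = 3.49 kΩ.
Base-emitter loop: V_Th = I_B·R_Th + V_BE + (β+1)I_B·R_E, so I_B = (2.11 − 0.7) / (3.49 + 251×0.15) = 0.0344 mA.
I_C = β·I_B = 250×0.0344 = 8.59 mA, and I_E = (β+1)I_B = 8.63 mA.
V_CE = V_CC − I_C·R_C − I_E·R_E = 20 − 8.59×0.47 − 8.63×0.15 = 14.7 V.
V_CE = 14.7 V > 0.2 V confirms active-region operation.

I_C ≈ 8.6 mA, V_CE ≈ 15 V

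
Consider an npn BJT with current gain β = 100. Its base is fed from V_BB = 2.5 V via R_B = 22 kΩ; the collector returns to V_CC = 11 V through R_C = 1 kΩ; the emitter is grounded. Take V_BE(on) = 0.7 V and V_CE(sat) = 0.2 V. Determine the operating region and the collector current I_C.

Assume active. Base-emitter loop: I_B = (V_BB − V_BE)/R_B = (2.5 − 0.7)/22 = 0.0818 mA.
I_C = β·I_B = 100×0.0818 = 8.18 mA.
V_CE = V_CC − I_C·R_C = 11 − 8.18×1 = 2.82 V > V_CE(sat), so the active-region assumption holds.

active; I_C ≈ 8.2 mA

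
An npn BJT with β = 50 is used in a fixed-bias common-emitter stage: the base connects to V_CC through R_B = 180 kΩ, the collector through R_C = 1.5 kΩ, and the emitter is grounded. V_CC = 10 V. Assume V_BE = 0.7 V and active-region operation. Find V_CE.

V_CE ≈ 6.1 V

Base loop: V_CC = I_B·R_B + V_BE, so I_B = (10 − 0.7)/180 kΩ = 0.0517 mA.
In the active region I_C = β·I_B = 50 × 0.0517 = 2.58 mA.
Collector loop: V_CE = V_CC − I_C·R_C = 10 − 2.58×1.5 = 6.12 V.
Since V_CE = 6.12 V > V_CE(sat) ≈ 0.2 V, the transistor is in the active region as assumed.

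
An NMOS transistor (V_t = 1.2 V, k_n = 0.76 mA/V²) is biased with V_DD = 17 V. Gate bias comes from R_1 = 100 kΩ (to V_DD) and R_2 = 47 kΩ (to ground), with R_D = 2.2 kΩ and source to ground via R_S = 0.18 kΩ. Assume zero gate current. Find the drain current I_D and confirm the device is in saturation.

V_G = V_DD·R_2/(R_1+R_2) = 17×47/147 = 5.44 V.
Assume saturation: I_D = (k_n/2)(V_GS − V_t)² with V_GS = V_G − I_D·R_S = 5.44 − 0.18·I_D.
Substituting gives 0.0123·I_D² − 1.58·I_D + 6.82 = 0, with roots I_D = 4.47 or 124 mA.
The root I_D = 124 mA gives V_GS = -16.9 V ≤ V_t, so take I_D = 4.47 mA.
Then V_GS = 4.63 V and V_DS = V_DD − I_D(R_D+R_S) = 17 − 4.47×2.38 = 6.36 V.
Saturation requires V_DS ≥ V_GS − V_t = 3.43 V; 6.36 ≥ 3.43 ✓.

I_D ≈ 4.5 mA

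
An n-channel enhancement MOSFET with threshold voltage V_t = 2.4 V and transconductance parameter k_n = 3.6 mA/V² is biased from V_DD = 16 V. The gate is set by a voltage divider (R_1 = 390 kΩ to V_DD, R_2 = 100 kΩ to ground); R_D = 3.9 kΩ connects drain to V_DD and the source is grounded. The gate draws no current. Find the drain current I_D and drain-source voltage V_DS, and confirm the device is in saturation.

I_D ≈ 1.3 mA, V_DS ≈ 11 V

V_G = V_DD·R_2/(R_1+R_2) = 16×100/490 = 3.27 V. With the source grounded, V_GS = V_G = 3.27 V.
Assume saturation: I_D = (k_n/2)(V_GS − V_t)² = (3.6/2)×(3.27 − 2.4)² = 1.8×0.865² = 1.35 mA.
V_DS = V_DD − I_D·R_D = 16 − 1.35×3.9 = 10.7 V.
Saturation requires V_DS ≥ V_GS − V_t = 0.865 V; 10.7 ≥ 0.865 ✓.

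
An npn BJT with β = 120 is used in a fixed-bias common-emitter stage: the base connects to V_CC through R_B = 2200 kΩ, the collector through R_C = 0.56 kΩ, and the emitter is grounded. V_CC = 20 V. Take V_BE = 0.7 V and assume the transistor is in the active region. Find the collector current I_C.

Base loop: V_CC = I_B·R_B + V_BE, so I_B = (20 − 0.7)/2200 kΩ = 0.00877 mA.
In the active region I_C = β·I_B = 120 × 0.00877 = 1.05 mA.
Collector loop: V_CE = V_CC − I_C·R_C = 20 − 1.05×0.56 = 19.4 V.
Since V_CE = 19.4 V > V_CE(sat) ≈ 0.2 V, the transistor is in the active region as assumed.

I_C ≈ 1.1 mA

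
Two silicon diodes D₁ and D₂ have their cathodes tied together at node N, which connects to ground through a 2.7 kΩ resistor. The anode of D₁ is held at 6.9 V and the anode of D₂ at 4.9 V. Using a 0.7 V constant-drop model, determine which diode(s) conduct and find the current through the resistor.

Assume both conduct. Then node N would need to be at both 6.9−0.7 = 6.2 V and 4.9−0.7 = 4.2 V, which is impossible.
Assume only D₁ conducts: V_N = 6.9 − 0.7 = 6.2 V, so I_R = 6.2/2.7 = 2.3 mA.
Check D₂: its anode-to-cathode voltage is 4.9 − 6.2 = -1.3 V < 0.7 V, so it is off. The assumption is consistent.

Only D₁ conducts; I_R ≈ 2.3 mA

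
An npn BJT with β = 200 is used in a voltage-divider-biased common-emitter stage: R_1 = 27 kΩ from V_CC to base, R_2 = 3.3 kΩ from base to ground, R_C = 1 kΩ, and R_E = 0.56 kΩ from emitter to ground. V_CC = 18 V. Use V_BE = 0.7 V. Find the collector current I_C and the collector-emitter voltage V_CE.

I_C ≈ 2.2 mA, V_CE ≈ 15 V

Thevenize the base divider: V_Th = V_CC·R_2/(R_1+R_2) = 18×3.3/30.3 = 1.96 V, R_Th = R_1‖R_2 = 2.94 kΩ.
Base-emitter loop: V_Th = I_B·R_Th + V_BE + (β+1)I_B·R_E, so I_B = (1.96 − 0.7) / (2.94 + 201×0.56) = 0.0109 mA.
I_C = β·I_B = 200×0.0109 = 2.18 mA, and I_E = (β+1)I_B = 2.19 mA.
V_CE = V_CC − I_C·R_C − I_E·R_E = 18 − 2.18×1 − 2.19×0.56 = 14.6 V.
V_CE = 14.6 V > 0.2 V confirms active-region operation.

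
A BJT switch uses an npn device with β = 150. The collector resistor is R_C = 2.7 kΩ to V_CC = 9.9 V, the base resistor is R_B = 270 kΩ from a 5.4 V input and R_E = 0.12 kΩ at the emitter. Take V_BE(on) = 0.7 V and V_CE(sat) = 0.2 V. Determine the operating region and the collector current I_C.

Assume active. Base-emitter loop: I_B = (V_BB − V_BE)/(R_B + (β+1)R_E) = (5.4 − 0.7)/(270 + 151×0.12) = 0.0163 mA.
I_C = β·I_B = 150×0.0163 = 2.45 mA.
V_CE = V_CC − I_C·R_C − I_E·R_E = 9.9 − 2.45×2.7 − 2.46×0.12 = 3 V > V_CE(sat), so the active-region assumption holds.

active; I_C ≈ 2.4 mA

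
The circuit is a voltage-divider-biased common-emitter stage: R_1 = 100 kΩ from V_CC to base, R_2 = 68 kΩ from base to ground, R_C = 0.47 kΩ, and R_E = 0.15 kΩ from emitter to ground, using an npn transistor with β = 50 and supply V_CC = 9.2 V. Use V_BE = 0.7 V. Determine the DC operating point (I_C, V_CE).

I_C ≈ 3.1 mA, V_CE ≈ 7.2 V

Thevenize the base divider: V_Th = V_CC·R_2/(R_1+R_2) = 9.2×68/168 = 3.72 V, R_Th = R_1‖R_2 = 40.5 kΩ.
Base-emitter loop: V_Th = I_B·R_Th + V_BE + (β+1)I_B·R_E, so I_B = (3.72 − 0.7) / (40.5 + 51×0.15) = 0.0628 mA.
I_C = β·I_B = 50×0.0628 = 3.14 mA, and I_E = (β+1)I_B = 3.2 mA.
V_CE = V_CC − I_C·R_C − I_E·R_E = 9.2 − 3.14×0.47 − 3.2×0.15 = 7.24 V.
V_CE = 7.24 V > 0.2 V confirms active-region operation.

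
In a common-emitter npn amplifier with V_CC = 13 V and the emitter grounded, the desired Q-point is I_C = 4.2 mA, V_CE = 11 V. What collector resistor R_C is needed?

Collector loop: V_CC = I_C·R_C + V_CE.
R_C = (V_CC − V_CE)/I_C = (13 − 11)/4.2 = 0.476 kΩ.

R_C ≈ 0.48 kΩ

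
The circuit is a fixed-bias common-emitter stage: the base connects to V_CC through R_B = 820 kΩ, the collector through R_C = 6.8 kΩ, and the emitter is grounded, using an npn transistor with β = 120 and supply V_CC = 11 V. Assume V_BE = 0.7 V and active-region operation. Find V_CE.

Base loop: V_CC = I_B·R_B + V_BE, so I_B = (11 − 0.7)/820 kΩ = 0.0126 mA.
In the active region I_C = β·I_B = 120 × 0.0126 = 1.51 mA.
Collector loop: V_CE = V_CC − I_C·R_C = 11 − 1.51×6.8 = 0.75 V.
Since V_CE = 0.75 V > V_CE(sat) ≈ 0.2 V, the transistor is in the active region as assumed.

V_CE ≈ 0.75 V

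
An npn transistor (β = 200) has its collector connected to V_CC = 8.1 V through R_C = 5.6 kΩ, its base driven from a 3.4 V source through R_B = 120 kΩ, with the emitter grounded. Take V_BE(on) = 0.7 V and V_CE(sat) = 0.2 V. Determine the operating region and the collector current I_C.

saturation; I_C ≈ 1.4 mA

Assume active: I_B = (3.4 − 0.7)/120 = 0.0225 mA, giving I_C = β·I_B = 4.5 mA.
But then V_CE = 8.1 − 4.5×5.6 = -17.1 V < V_CE(sat) = 0.2 V — impossible in the active region.
So the transistor is saturated. With V_CE = 0.2 V, I_C = (V_CC − 0.2)/R_C = 7.9/5.6 = 1.41 mA.
Check: β·I_B = 4.5 mA > I_C = 1.41 mA, confirming saturation.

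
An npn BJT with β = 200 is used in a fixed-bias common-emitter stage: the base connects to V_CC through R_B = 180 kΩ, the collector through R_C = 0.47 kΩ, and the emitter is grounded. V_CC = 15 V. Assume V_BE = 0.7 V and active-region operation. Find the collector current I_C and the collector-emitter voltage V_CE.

I_C ≈ 16 mA, V_CE ≈ 7.5 V

Base loop: V_CC = I_B·R_B + V_BE, so I_B = (15 − 0.7)/180 kΩ = 0.0794 mA.
In the active region I_C = β·I_B = 200 × 0.0794 = 15.9 mA.
Collector loop: V_CE = V_CC − I_C·R_C = 15 − 15.9×0.47 = 7.53 V.
Since V_CE = 7.53 V > V_CE(sat) ≈ 0.2 V, the transistor is in the active region as assumed.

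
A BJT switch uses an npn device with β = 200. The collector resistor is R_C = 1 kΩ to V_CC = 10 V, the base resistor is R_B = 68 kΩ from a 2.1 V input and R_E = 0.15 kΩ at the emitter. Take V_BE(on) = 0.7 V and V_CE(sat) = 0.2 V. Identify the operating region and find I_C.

Assume active. Base-emitter loop: I_B = (V_BB − V_BE)/(R_B + (β+1)R_E) = (2.1 − 0.7)/(68 + 201×0.15) = 0.0143 mA.
I_C = β·I_B = 200×0.0143 = 2.85 mA.
V_CE = V_CC − I_C·R_C − I_E·R_E = 10 − 2.85×1 − 2.87×0.15 = 6.72 V > V_CE(sat), so the active-region assumption holds.

active; I_C ≈ 2.9 mA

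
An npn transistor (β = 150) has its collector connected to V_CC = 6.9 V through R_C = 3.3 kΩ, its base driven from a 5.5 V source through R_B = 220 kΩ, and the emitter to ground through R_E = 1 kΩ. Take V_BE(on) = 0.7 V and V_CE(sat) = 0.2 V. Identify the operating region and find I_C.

Assume active: I_B = (5.5 − 0.7)/(220 + 151×1) = 0.0129 mA, I_C = β·I_B = 1.94 mA.
Then V_CE = 6.9 − 1.94×3.3 − 1.95×1 = -1.46 V < 0.2 V — the active assumption fails.
Re-solve with V_CE = 0.2 V. KCL at the emitter: V_E/R_E = (V_BB−0.7−V_E)/R_B + (V_CC−0.2−V_E)/R_C, giving V_E = 1.57 V.
I_C = (V_CC − 0.2 − V_E)/R_C = (6.7 − 1.57)/3.3 = 1.55 mA.
Check: I_B = (4.8 − 1.57)/220 = 0.0147 mA, and β·I_B = 2.2 mA > I_C, confirming saturation.

saturation; I_C ≈ 1.6 mA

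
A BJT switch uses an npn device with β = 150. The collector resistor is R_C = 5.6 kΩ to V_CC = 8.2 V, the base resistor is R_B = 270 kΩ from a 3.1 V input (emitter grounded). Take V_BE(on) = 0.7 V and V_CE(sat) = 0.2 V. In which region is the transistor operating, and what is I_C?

Assume active. Base-emitter loop: I_B = (V_BB − V_BE)/R_B = (3.1 − 0.7)/270 = 0.00889 mA.
I_C = β·I_B = 150×0.00889 = 1.33 mA.
V_CE = V_CC − I_C·R_C = 8.2 − 1.33×5.6 = 0.733 V > V_CE(sat), so the active-region assumption holds.

active; I_C ≈ 1.3 mA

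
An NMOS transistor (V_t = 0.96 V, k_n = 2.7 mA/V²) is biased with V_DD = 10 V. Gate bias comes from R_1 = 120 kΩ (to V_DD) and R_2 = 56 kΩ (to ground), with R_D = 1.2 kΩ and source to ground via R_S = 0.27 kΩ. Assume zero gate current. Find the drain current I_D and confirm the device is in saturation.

I_D ≈ 2.8 mA

V_G = V_DD·R_2/(R_1+R_2) = 10×56/176 = 3.18 V.
Assume saturation: I_D = (k_n/2)(V_GS − V_t)² with V_GS = V_G − I_D·R_S = 3.18 − 0.27·I_D.
Substituting gives 0.0984·I_D² − 2.62·I_D + 6.66 = 0, with roots I_D = 2.85 or 23.8 mA.
The root I_D = 23.8 mA gives V_GS = -3.24 V ≤ V_t, so take I_D = 2.85 mA.
Then V_GS = 2.41 V and V_DS = V_DD − I_D(R_D+R_S) = 10 − 2.85×1.47 = 5.81 V.
Saturation requires V_DS ≥ V_GS − V_t = 1.45 V; 5.81 ≥ 1.45 ✓.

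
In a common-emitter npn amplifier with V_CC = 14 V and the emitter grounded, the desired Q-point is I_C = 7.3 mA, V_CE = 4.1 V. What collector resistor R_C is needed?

Collector loop: V_CC = I_C·R_C + V_CE.
R_C = (V_CC − V_CE)/I_C = (14 − 4.1)/7.3 = 1.36 kΩ.

R_C ≈ 1.4 kΩ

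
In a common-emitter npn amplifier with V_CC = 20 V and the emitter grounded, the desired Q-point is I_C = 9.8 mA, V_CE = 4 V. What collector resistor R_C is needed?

Collector loop: V_CC = I_C·R_C + V_CE.
R_C = (V_CC − V_CE)/I_C = (20 − 4)/9.8 = 1.63 kΩ.

R_C ≈ 1.6 kΩ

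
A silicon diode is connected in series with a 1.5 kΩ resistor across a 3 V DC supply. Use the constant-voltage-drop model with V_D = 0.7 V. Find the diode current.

I ≈ 1.5 mA

KVL around the loop: 3 = V_D + I·R = 0.7 + I × 1.5 kΩ.
So I = (3 − 0.7) / 1.5 kΩ = 2.3 / 1.5 = 1.53 mA.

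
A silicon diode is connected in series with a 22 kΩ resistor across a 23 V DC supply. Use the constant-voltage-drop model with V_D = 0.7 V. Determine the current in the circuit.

KVL around the loop: 23 = V_D + I·R = 0.7 + I × 22 kΩ.
So I = (23 − 0.7) / 22 kΩ = 22.3 / 22 = 1.01 mA.

I ≈ 1 mA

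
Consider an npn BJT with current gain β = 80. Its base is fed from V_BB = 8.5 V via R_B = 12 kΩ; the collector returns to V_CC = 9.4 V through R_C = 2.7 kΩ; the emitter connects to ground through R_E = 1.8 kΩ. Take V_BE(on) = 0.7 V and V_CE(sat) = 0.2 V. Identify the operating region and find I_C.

saturation; I_C ≈ 1.9 mA

Assume active: I_B = (8.5 − 0.7)/(12 + 81×1.8) = 0.0494 mA, I_C = β·I_B = 3.95 mA.
Then V_CE = 9.4 − 3.95×2.7 − 4×1.8 = -8.48 V < 0.2 V — the active assumption fails.
Re-solve with V_CE = 0.2 V. KCL at the emitter: V_E/R_E = (V_BB−0.7−V_E)/R_B + (V_CC−0.2−V_E)/R_C, giving V_E = 4.02 V.
I_C = (V_CC − 0.2 − V_E)/R_C = (9.2 − 4.02)/2.7 = 1.92 mA.
Check: I_B = (7.8 − 4.02)/12 = 0.315 mA, and β·I_B = 25.2 mA > I_C, confirming saturation.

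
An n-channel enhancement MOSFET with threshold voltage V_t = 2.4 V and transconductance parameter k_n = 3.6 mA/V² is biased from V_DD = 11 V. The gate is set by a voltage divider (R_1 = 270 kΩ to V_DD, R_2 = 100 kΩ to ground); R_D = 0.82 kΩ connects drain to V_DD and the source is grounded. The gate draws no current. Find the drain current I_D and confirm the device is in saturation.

V_G = V_DD·R_2/(R_1+R_2) = 11×100/370 = 2.97 V. With the source grounded, V_GS = V_G = 2.97 V.
Assume saturation: I_D = (k_n/2)(V_GS − V_t)² = (3.6/2)×(2.97 − 2.4)² = 1.8×0.573² = 0.591 mA.
V_DS = V_DD − I_D·R_D = 11 − 0.591×0.82 = 10.5 V.
Saturation requires V_DS ≥ V_GS − V_t = 0.573 V; 10.5 ≥ 0.573 ✓.

I_D ≈ 0.59 mA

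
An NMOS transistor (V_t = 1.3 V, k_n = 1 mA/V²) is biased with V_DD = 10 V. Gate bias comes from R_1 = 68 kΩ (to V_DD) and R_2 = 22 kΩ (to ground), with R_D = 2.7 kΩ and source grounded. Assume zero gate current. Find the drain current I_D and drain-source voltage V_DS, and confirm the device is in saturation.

V_G = V_DD·R_2/(R_1+R_2) = 10×22/90 = 2.44 V. With the source grounded, V_GS = V_G = 2.44 V.
Assume saturation: I_D = (k_n/2)(V_GS − V_t)² = (1/2)×(2.44 − 1.3)² = 0.5×1.14² = 0.655 mA.
V_DS = V_DD − I_D·R_D = 10 − 0.655×2.7 = 8.23 V.
Saturation requires V_DS ≥ V_GS − V_t = 1.14 V; 8.23 ≥ 1.14 ✓.

I_D ≈ 0.65 mA, V_DS ≈ 8.2 V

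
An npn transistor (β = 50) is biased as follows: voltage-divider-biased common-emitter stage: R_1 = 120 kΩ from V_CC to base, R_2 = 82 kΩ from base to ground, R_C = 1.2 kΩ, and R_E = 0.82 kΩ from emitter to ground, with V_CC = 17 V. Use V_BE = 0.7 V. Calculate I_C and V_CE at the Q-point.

Thevenize the base divider: V_Th = V_CC·R_2/(R_1+R_2) = 17×82/202 = 6.9 V, R_Th = R_1‖R_2 = 48.7 kΩ.
Base-emitter loop: V_Th = I_B·R_Th + V_BE + (β+1)I_B·R_E, so I_B = (6.9 − 0.7) / (48.7 + 51×0.82) = 0.0685 mA.
I_C = β·I_B = 50×0.0685 = 3.42 mA, and I_E = (β+1)I_B = 3.49 mA.
V_CE = V_CC − I_C·R_C − I_E·R_E = 17 − 3.42×1.2 − 3.49×0.82 = 10 V.
V_CE = 10 V > 0.2 V confirms active-region operation.

I_C ≈ 3.4 mA, V_CE ≈ 10 V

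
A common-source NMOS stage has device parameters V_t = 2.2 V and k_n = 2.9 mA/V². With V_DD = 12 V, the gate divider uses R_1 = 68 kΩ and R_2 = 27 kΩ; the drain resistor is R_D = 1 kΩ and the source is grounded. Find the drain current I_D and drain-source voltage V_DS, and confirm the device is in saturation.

V_G = V_DD·R_2/(R_1+R_2) = 12×27/95 = 3.41 V. With the source grounded, V_GS = V_G = 3.41 V.
Assume saturation: I_D = (k_n/2)(V_GS − V_t)² = (2.9/2)×(3.41 − 2.2)² = 1.45×1.21² = 2.12 mA.
V_DS = V_DD − I_D·R_D = 12 − 2.12×1 = 9.88 V.
Saturation requires V_DS ≥ V_GS − V_t = 1.21 V; 9.88 ≥ 1.21 ✓.

I_D ≈ 2.1 mA, V_DS ≈ 9.9 V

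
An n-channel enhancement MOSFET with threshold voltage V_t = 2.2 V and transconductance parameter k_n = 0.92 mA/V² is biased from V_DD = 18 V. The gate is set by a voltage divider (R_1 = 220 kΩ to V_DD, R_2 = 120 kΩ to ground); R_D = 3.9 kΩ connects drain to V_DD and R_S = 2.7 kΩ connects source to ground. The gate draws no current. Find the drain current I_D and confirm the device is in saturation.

V_G = V_DD·R_2/(R_1+R_2) = 18×120/340 = 6.35 V.
Assume saturation: I_D = (k_n/2)(V_GS − V_t)² with V_GS = V_G − I_D·R_S = 6.35 − 2.7·I_D.
Substituting gives 3.35·I_D² − 11.3·I_D + 7.93 = 0, with roots I_D = 0.994 or 2.38 mA.
The root I_D = 2.38 mA gives V_GS = -0.075 V ≤ V_t, so take I_D = 0.994 mA.
Then V_GS = 3.67 V and V_DS = V_DD − I_D(R_D+R_S) = 18 − 0.994×6.6 = 11.4 V.
Saturation requires V_DS ≥ V_GS − V_t = 1.47 V; 11.4 ≥ 1.47 ✓.

I_D ≈ 0.99 mA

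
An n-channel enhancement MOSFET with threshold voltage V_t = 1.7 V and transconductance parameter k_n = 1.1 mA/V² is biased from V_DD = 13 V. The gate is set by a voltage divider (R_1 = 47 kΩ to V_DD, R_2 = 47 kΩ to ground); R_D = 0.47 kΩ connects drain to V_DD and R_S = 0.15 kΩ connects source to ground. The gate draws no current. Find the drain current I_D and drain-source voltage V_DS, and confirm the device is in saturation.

I_D ≈ 7.5 mA, V_DS ≈ 8.4 V

V_G = V_DD·R_2/(R_1+R_2) = 13×47/94 = 6.5 V.
Assume saturation: I_D = (k_n/2)(V_GS − V_t)² with V_GS = V_G − I_D·R_S = 6.5 − 0.15·I_D.
Substituting gives 0.0124·I_D² − 1.79·I_D + 12.7 = 0, with roots I_D = 7.46 or 137 mA.
The root I_D = 137 mA gives V_GS = -14.1 V ≤ V_t, so take I_D = 7.46 mA.
Then V_GS = 5.38 V and V_DS = V_DD − I_D(R_D+R_S) = 13 − 7.46×0.62 = 8.38 V.
Saturation requires V_DS ≥ V_GS − V_t = 3.68 V; 8.38 ≥ 3.68 ✓.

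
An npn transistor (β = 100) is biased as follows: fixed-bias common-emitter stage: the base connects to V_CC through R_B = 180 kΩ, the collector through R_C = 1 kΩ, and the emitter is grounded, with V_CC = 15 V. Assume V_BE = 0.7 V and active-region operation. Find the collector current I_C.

I_C ≈ 7.9 mA

Base loop: V_CC = I_B·R_B + V_BE, so I_B = (15 − 0.7)/180 kΩ = 0.0794 mA.
In the active region I_C = β·I_B = 100 × 0.0794 = 7.94 mA.
Collector loop: V_CE = V_CC − I_C·R_C = 15 − 7.94×1 = 7.06 V.
Since V_CE = 7.06 V > V_CE(sat) ≈ 0.2 V, the transistor is in the active region as assumed.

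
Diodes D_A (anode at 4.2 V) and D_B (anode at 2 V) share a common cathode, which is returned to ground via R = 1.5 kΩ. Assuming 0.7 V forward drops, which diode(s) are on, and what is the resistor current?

Assume both conduct. Then node N would need to be at both 4.2−0.7 = 3.5 V and 2−0.7 = 1.3 V, which is impossible.
Assume only D_A conducts: V_N = 4.2 − 0.7 = 3.5 V, so I_R = 3.5/1.5 = 2.33 mA.
Check D_B: its anode-to-cathode voltage is 2 − 3.5 = -1.5 V < 0.7 V, so it is off. The assumption is consistent.

Only D_A conducts; I_R ≈ 2.3 mA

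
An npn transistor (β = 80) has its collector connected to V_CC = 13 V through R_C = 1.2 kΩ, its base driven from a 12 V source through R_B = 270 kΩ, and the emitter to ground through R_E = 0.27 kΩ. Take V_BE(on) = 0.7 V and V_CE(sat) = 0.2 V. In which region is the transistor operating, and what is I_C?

Assume active. Base-emitter loop: I_B = (V_BB − V_BE)/(R_B + (β+1)R_E) = (12 − 0.7)/(270 + 81×0.27) = 0.0387 mA.
I_C = β·I_B = 80×0.0387 = 3.1 mA.
V_CE = V_CC − I_C·R_C − I_E·R_E = 13 − 3.1×1.2 − 3.14×0.27 = 8.44 V > V_CE(sat), so the active-region assumption holds.

active; I_C ≈ 3.1 mA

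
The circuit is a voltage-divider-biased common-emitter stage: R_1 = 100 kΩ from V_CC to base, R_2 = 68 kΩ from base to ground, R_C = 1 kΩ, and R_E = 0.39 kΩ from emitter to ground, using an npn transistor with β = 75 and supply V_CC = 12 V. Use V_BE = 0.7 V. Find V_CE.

V_CE ≈ 5.8 V

Thevenize the base divider: V_Th = V_CC·R_2/(R_1+R_2) = 12×68/168 = 4.86 V, R_Th = R_1‖R_2 = 40.5 kΩ.
Base-emitter loop: V_Th = I_B·R_Th + V_BE + (β+1)I_B·R_E, so I_B = (4.86 − 0.7) / (40.5 + 76×0.39) = 0.0593 mA.
I_C = β·I_B = 75×0.0593 = 4.45 mA, and I_E = (β+1)I_B = 4.51 mA.
V_CE = V_CC − I_C·R_C − I_E·R_E = 12 − 4.45×1 − 4.51×0.39 = 5.8 V.
V_CE = 5.8 V > 0.2 V confirms active-region operation.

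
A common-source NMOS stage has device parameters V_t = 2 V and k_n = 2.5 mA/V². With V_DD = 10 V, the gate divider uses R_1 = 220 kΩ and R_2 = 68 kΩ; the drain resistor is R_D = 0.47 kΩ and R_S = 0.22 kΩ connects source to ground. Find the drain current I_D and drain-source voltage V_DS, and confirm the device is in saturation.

V_G = V_DD·R_2/(R_1+R_2) = 10×68/288 = 2.36 V.
Assume saturation: I_D = (k_n/2)(V_GS − V_t)² with V_GS = V_G − I_D·R_S = 2.36 − 0.22·I_D.
Substituting gives 0.0605·I_D² − 1.2·I_D + 0.163 = 0, with roots I_D = 0.137 or 19.7 mA.
The root I_D = 19.7 mA gives V_GS = -1.97 V ≤ V_t, so take I_D = 0.137 mA.
Then V_GS = 2.33 V and V_DS = V_DD − I_D(R_D+R_S) = 10 − 0.137×0.69 = 9.91 V.
Saturation requires V_DS ≥ V_GS − V_t = 0.331 V; 9.91 ≥ 0.331 ✓.

I_D ≈ 0.14 mA, V_DS ≈ 9.9 V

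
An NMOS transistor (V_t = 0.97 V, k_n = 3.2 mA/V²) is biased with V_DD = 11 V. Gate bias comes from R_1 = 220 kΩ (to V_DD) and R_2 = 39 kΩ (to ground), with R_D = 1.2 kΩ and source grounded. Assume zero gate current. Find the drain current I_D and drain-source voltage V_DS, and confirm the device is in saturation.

V_G = V_DD·R_2/(R_1+R_2) = 11×39/259 = 1.66 V. With the source grounded, V_GS = V_G = 1.66 V.
Assume saturation: I_D = (k_n/2)(V_GS − V_t)² = (3.2/2)×(1.66 − 0.97)² = 1.6×0.686² = 0.754 mA.
V_DS = V_DD − I_D·R_D = 11 − 0.754×1.2 = 10.1 V.
Saturation requires V_DS ≥ V_GS − V_t = 0.686 V; 10.1 ≥ 0.686 ✓.

I_D ≈ 0.75 mA, V_DS ≈ 10 V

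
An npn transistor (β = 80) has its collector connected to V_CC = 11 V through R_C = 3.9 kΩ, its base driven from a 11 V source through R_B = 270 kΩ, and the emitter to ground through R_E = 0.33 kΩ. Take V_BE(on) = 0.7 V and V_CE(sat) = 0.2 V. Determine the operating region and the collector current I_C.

Assume active: I_B = (11 − 0.7)/(270 + 81×0.33) = 0.0347 mA, I_C = β·I_B = 2.78 mA.
Then V_CE = 11 − 2.78×3.9 − 2.81×0.33 = -0.758 V < 0.2 V — the active assumption fails.
Re-solve with V_CE = 0.2 V. KCL at the emitter: V_E/R_E = (V_BB−0.7−V_E)/R_B + (V_CC−0.2−V_E)/R_C, giving V_E = 0.853 V.
I_C = (V_CC − 0.2 − V_E)/R_C = (10.8 − 0.853)/3.9 = 2.55 mA.
Check: I_B = (10.3 − 0.853)/270 = 0.035 mA, and β·I_B = 2.8 mA > I_C, confirming saturation.

saturation; I_C ≈ 2.6 mA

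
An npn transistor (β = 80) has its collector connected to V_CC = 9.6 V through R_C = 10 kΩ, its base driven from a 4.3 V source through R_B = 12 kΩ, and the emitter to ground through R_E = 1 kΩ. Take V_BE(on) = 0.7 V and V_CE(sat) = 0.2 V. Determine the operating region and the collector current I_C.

saturation; I_C ≈ 0.84 mA

Assume active: I_B = (4.3 − 0.7)/(12 + 81×1) = 0.0387 mA, I_C = β·I_B = 3.1 mA.
Then V_CE = 9.6 − 3.1×10 − 3.14×1 = -24.5 V < 0.2 V — the active assumption fails.
Re-solve with V_CE = 0.2 V. KCL at the emitter: V_E/R_E = (V_BB−0.7−V_E)/R_B + (V_CC−0.2−V_E)/R_C, giving V_E = 1.05 V.
I_C = (V_CC − 0.2 − V_E)/R_C = (9.4 − 1.05)/10 = 0.835 mA.
Check: I_B = (3.6 − 1.05)/12 = 0.213 mA, and β·I_B = 17 mA > I_C, confirming saturation.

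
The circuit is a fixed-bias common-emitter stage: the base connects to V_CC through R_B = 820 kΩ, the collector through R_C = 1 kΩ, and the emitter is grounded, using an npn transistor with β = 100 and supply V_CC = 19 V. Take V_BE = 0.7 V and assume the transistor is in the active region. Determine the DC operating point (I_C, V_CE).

I_C ≈ 2.2 mA, V_CE ≈ 17 V

Base loop: V_CC = I_B·R_B + V_BE, so I_B = (19 − 0.7)/820 kΩ = 0.0223 mA.
In the active region I_C = β·I_B = 100 × 0.0223 = 2.23 mA.
Collector loop: V_CE = V_CC − I_C·R_C = 19 − 2.23×1 = 16.8 V.
Since V_CE = 16.8 V > V_CE(sat) ≈ 0.2 V, the transistor is in the active region as assumed.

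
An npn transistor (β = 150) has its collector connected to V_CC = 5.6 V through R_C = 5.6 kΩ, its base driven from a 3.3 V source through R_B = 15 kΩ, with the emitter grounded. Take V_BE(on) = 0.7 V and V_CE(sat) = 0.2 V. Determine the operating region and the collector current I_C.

Assume active: I_B = (3.3 − 0.7)/15 = 0.173 mA, giving I_C = β·I_B = 26 mA.
But then V_CE = 5.6 − 26×5.6 = -140 V < V_CE(sat) = 0.2 V — impossible in the active region.
So the transistor is saturated. With V_CE = 0.2 V, I_C = (V_CC − 0.2)/R_C = 5.4/5.6 = 0.964 mA.
Check: β·I_B = 26 mA > I_C = 0.964 mA, confirming saturation.

saturation; I_C ≈ 0.96 mA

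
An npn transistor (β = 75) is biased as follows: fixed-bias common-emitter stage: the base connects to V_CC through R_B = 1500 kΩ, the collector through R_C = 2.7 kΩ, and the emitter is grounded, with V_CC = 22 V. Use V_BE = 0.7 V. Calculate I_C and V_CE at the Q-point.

I_C ≈ 1.1 mA, V_CE ≈ 19 V

Base loop: V_CC = I_B·R_B + V_BE, so I_B = (22 − 0.7)/1500 kΩ = 0.0142 mA.
In the active region I_C = β·I_B = 75 × 0.0142 = 1.07 mA.
Collector loop: V_CE = V_CC − I_C·R_C = 22 − 1.07×2.7 = 19.1 V.
Since V_CE = 19.1 V > V_CE(sat) ≈ 0.2 V, the transistor is in the active region as assumed.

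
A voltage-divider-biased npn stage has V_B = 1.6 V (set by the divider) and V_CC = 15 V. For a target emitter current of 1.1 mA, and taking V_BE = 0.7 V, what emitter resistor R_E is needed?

R_E ≈ 0.82 kΩ

V_E = V_B − V_BE = 1.6 − 0.7 = 0.9 V.
R_E = V_E / I_E = 0.9 / 1.1 = 0.818 kΩ.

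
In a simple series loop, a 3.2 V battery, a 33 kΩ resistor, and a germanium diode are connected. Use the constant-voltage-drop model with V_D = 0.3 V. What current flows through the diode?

KVL around the loop: 3.2 = V_D + I·R = 0.3 + I × 33 kΩ.
So I = (3.2 − 0.3) / 33 kΩ = 2.9 / 33 = 0.0879 mA.

I ≈ 0.088 mA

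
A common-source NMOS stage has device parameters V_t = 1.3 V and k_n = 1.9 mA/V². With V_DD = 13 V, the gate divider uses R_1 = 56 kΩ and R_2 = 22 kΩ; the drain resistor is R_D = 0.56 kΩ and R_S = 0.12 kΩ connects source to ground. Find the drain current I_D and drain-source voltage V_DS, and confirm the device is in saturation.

V_G = V_DD·R_2/(R_1+R_2) = 13×22/78 = 3.67 V.
Assume saturation: I_D = (k_n/2)(V_GS − V_t)² with V_GS = V_G − I_D·R_S = 3.67 − 0.12·I_D.
Substituting gives 0.0137·I_D² − 1.54·I_D + 5.32 = 0, with roots I_D = 3.57 or 109 mA.
The root I_D = 109 mA gives V_GS = -9.41 V ≤ V_t, so take I_D = 3.57 mA.
Then V_GS = 3.24 V and V_DS = V_DD − I_D(R_D+R_S) = 13 − 3.57×0.68 = 10.6 V.
Saturation requires V_DS ≥ V_GS − V_t = 1.94 V; 10.6 ≥ 1.94 ✓.

I_D ≈ 3.6 mA, V_DS ≈ 11 V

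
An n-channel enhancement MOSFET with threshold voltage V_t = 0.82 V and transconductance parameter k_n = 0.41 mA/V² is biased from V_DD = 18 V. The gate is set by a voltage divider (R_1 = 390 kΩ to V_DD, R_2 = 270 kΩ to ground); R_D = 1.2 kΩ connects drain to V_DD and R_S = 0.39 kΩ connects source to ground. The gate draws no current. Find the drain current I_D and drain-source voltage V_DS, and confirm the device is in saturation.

V_G = V_DD·R_2/(R_1+R_2) = 18×270/660 = 7.36 V.
Assume saturation: I_D = (k_n/2)(V_GS − V_t)² with V_GS = V_G − I_D·R_S = 7.36 − 0.39·I_D.
Substituting gives 0.0312·I_D² − 2.05·I_D + 8.78 = 0, with roots I_D = 4.61 or 61 mA.
The root I_D = 61 mA gives V_GS = -16.4 V ≤ V_t, so take I_D = 4.61 mA.
Then V_GS = 5.56 V and V_DS = V_DD − I_D(R_D+R_S) = 18 − 4.61×1.59 = 10.7 V.
Saturation requires V_DS ≥ V_GS − V_t = 4.74 V; 10.7 ≥ 4.74 ✓.

I_D ≈ 4.6 mA, V_DS ≈ 11 V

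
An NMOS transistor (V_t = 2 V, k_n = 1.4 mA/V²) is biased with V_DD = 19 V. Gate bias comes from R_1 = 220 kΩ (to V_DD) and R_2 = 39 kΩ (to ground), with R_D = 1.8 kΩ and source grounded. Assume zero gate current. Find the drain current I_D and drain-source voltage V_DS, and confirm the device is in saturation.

V_G = V_DD·R_2/(R_1+R_2) = 19×39/259 = 2.86 V. With the source grounded, V_GS = V_G = 2.86 V.
Assume saturation: I_D = (k_n/2)(V_GS − V_t)² = (1.4/2)×(2.86 − 2)² = 0.7×0.861² = 0.519 mA.
V_DS = V_DD − I_D·R_D = 19 − 0.519×1.8 = 18.1 V.
Saturation requires V_DS ≥ V_GS − V_t = 0.861 V; 18.1 ≥ 0.861 ✓.

I_D ≈ 0.52 mA, V_DS ≈ 18 V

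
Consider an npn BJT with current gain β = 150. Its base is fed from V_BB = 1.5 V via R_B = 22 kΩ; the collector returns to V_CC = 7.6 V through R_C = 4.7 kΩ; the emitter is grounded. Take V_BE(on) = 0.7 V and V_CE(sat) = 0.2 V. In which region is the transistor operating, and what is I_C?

saturation; I_C ≈ 1.6 mA

Assume active: I_B = (1.5 − 0.7)/22 = 0.0364 mA, giving I_C = β·I_B = 5.45 mA.
But then V_CE = 7.6 − 5.45×4.7 = -18 V < V_CE(sat) = 0.2 V — impossible in the active region.
So the transistor is saturated. With V_CE = 0.2 V, I_C = (V_CC − 0.2)/R_C = 7.4/4.7 = 1.57 mA.
Check: β·I_B = 5.45 mA > I_C = 1.57 mA, confirming saturation.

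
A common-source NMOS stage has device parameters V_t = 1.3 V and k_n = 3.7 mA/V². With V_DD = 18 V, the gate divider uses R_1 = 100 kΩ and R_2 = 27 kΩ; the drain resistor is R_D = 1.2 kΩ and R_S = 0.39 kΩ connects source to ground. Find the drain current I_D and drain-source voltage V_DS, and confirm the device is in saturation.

V_G = V_DD·R_2/(R_1+R_2) = 18×27/127 = 3.83 V.
Assume saturation: I_D = (k_n/2)(V_GS − V_t)² with V_GS = V_G − I_D·R_S = 3.83 − 0.39·I_D.
Substituting gives 0.281·I_D² − 4.65·I_D + 11.8 = 0, with roots I_D = 3.14 or 13.4 mA.
The root I_D = 13.4 mA gives V_GS = -1.39 V ≤ V_t, so take I_D = 3.14 mA.
Then V_GS = 2.6 V and V_DS = V_DD − I_D(R_D+R_S) = 18 − 3.14×1.59 = 13 V.
Saturation requires V_DS ≥ V_GS − V_t = 1.3 V; 13 ≥ 1.3 ✓.

I_D ≈ 3.1 mA, V_DS ≈ 13 V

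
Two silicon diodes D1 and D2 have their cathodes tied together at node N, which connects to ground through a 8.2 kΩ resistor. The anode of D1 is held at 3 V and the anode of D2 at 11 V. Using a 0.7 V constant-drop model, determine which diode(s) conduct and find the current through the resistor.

Assume both conduct. Then node N would need to be at both 3−0.7 = 2.3 V and 11−0.7 = 10.3 V, which is impossible.
Assume only D2 conducts: V_N = 11 − 0.7 = 10.3 V, so I_R = 10.3/8.2 = 1.26 mA.
Check D1: its anode-to-cathode voltage is 3 − 10.3 = -7.3 V < 0.7 V, so it is off. The assumption is consistent.

Only D2 conducts; I_R ≈ 1.3 mA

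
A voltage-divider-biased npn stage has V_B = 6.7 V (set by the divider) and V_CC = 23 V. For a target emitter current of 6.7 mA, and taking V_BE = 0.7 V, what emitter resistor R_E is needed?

V_E = V_B − V_BE = 6.7 − 0.7 = 6 V.
R_E = V_E / I_E = 6 / 6.7 = 0.896 kΩ.

R_E ≈ 0.9 kΩ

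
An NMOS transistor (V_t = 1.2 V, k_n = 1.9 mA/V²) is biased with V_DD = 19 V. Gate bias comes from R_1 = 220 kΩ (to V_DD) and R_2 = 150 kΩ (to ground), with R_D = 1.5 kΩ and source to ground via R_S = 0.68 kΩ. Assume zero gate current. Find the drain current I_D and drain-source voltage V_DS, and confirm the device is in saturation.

V_G = V_DD·R_2/(R_1+R_2) = 19×150/370 = 7.7 V.
Assume saturation: I_D = (k_n/2)(V_GS − V_t)² with V_GS = V_G − I_D·R_S = 7.7 − 0.68·I_D.
Substituting gives 0.439·I_D² − 9.4·I_D + 40.2 = 0, with roots I_D = 5.9 or 15.5 mA.
The root I_D = 15.5 mA gives V_GS = -2.84 V ≤ V_t, so take I_D = 5.9 mA.
Then V_GS = 3.69 V and V_DS = V_DD − I_D(R_D+R_S) = 19 − 5.9×2.18 = 6.14 V.
Saturation requires V_DS ≥ V_GS − V_t = 2.49 V; 6.14 ≥ 2.49 ✓.

I_D ≈ 5.9 mA, V_DS ≈ 6.1 V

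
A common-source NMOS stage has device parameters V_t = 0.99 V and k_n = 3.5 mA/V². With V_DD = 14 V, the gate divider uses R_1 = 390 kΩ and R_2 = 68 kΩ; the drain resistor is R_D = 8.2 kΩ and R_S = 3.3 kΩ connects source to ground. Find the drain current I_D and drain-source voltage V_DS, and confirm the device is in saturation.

V_G = V_DD·R_2/(R_1+R_2) = 14×68/458 = 2.08 V.
Assume saturation: I_D = (k_n/2)(V_GS − V_t)² with V_GS = V_G − I_D·R_S = 2.08 − 3.3·I_D.
Substituting gives 19.1·I_D² − 13.6·I_D + 2.07 = 0, with roots I_D = 0.222 or 0.49 mA.
The root I_D = 0.49 mA gives V_GS = 0.461 V ≤ V_t, so take I_D = 0.222 mA.
Then V_GS = 1.35 V and V_DS = V_DD − I_D(R_D+R_S) = 14 − 0.222×11.5 = 11.4 V.
Saturation requires V_DS ≥ V_GS − V_t = 0.356 V; 11.4 ≥ 0.356 ✓.

I_D ≈ 0.22 mA, V_DS ≈ 11 V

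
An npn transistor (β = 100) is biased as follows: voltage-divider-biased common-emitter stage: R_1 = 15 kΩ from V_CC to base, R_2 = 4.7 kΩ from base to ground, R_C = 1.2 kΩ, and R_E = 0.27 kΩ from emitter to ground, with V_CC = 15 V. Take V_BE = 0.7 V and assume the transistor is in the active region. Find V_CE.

Thevenize the base divider: V_Th = V_CC·R_2/(R_1+R_2) = 15×4.7/19.7 = 3.58 V, R_Th = R_1‖R_2 = 3.58 kΩ.
Base-emitter loop: V_Th = I_B·R_Th + V_BE + (β+1)I_B·R_E, so I_B = (3.58 − 0.7) / (3.58 + 101×0.27) = 0.0933 mA.
I_C = β·I_B = 100×0.0933 = 9.33 mA, and I_E = (β+1)I_B = 9.42 mA.
V_CE = V_CC − I_C·R_C − I_E·R_E = 15 − 9.33×1.2 − 9.42×0.27 = 1.26 V.
V_CE = 1.26 V > 0.2 V confirms active-region operation.

V_CE ≈ 1.3 V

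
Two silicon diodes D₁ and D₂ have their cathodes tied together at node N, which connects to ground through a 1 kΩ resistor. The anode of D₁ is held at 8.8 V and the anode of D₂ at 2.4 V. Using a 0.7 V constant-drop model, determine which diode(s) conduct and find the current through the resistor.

Only D₁ conducts; I_R ≈ 8.1 mA

Assume both conduct. Then node N would need to be at both 8.8−0.7 = 8.1 V and 2.4−0.7 = 1.7 V, which is impossible.
Assume only D₁ conducts: V_N = 8.8 − 0.7 = 8.1 V, so I_R = 8.1/1 = 8.1 mA.
Check D₂: its anode-to-cathode voltage is 2.4 − 8.1 = -5.7 V < 0.7 V, so it is off. The assumption is consistent.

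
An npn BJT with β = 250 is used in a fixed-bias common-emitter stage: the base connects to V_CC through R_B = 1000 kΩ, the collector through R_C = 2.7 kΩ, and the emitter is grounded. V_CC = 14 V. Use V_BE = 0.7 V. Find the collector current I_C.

I_C ≈ 3.3 mA

Base loop: V_CC = I_B·R_B + V_BE, so I_B = (14 − 0.7)/1000 kΩ = 0.0133 mA.
In the active region I_C = β·I_B = 250 × 0.0133 = 3.33 mA.
Collector loop: V_CE = V_CC − I_C·R_C = 14 − 3.33×2.7 = 5.02 V.
Since V_CE = 5.02 V > V_CE(sat) ≈ 0.2 V, the transistor is in the active region as assumed.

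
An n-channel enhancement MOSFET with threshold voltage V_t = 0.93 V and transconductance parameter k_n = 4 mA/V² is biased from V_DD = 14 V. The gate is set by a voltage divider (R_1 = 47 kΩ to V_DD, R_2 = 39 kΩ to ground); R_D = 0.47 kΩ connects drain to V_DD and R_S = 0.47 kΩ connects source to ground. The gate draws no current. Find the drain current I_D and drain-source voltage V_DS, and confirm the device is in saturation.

V_G = V_DD·R_2/(R_1+R_2) = 14×39/86 = 6.35 V.
Assume saturation: I_D = (k_n/2)(V_GS − V_t)² with V_GS = V_G − I_D·R_S = 6.35 − 0.47·I_D.
Substituting gives 0.442·I_D² − 11.2·I_D + 58.7 = 0, with roots I_D = 7.43 or 17.9 mA.
The root I_D = 17.9 mA gives V_GS = -2.06 V ≤ V_t, so take I_D = 7.43 mA.
Then V_GS = 2.86 V and V_DS = V_DD − I_D(R_D+R_S) = 14 − 7.43×0.94 = 7.02 V.
Saturation requires V_DS ≥ V_GS − V_t = 1.93 V; 7.02 ≥ 1.93 ✓.

I_D ≈ 7.4 mA, V_DS ≈ 7 V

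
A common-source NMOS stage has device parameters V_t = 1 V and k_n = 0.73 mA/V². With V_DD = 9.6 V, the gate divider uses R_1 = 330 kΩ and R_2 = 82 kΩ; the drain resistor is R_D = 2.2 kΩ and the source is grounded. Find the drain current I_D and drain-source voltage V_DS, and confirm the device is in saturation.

V_G = V_DD·R_2/(R_1+R_2) = 9.6×82/412 = 1.91 V. With the source grounded, V_GS = V_G = 1.91 V.
Assume saturation: I_D = (k_n/2)(V_GS − V_t)² = (0.73/2)×(1.91 − 1)² = 0.365×0.911² = 0.303 mA.
V_DS = V_DD − I_D·R_D = 9.6 − 0.303×2.2 = 8.93 V.
Saturation requires V_DS ≥ V_GS − V_t = 0.911 V; 8.93 ≥ 0.911 ✓.

I_D ≈ 0.3 mA, V_DS ≈ 8.9 V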